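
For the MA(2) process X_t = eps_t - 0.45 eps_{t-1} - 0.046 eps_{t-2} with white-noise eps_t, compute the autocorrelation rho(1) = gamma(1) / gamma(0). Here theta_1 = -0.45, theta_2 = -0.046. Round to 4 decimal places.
\rho(1) = -0.3564

For an MA(q) process with theta_0 = 1, the autocovariance is
  gamma(k) = sigma^2 * sum_{i=0..q-k} theta_i * theta_{i+k},
and rho(k) = gamma(k) / gamma(0). Sigma^2 cancels.
  numerator   = (1)*(-0.45) + (-0.45)*(-0.046) = -0.4293.
  denominator = (1)^2 + (-0.45)^2 + (-0.046)^2 = 1.204616.
  rho(1) = -0.4293 / 1.204616 = -0.3564.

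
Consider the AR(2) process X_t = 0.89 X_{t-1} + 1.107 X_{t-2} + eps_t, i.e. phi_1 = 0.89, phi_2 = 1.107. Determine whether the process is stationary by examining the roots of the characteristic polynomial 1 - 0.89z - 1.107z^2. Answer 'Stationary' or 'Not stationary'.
\text{Not stationary}

The AR(p) characteristic polynomial is P(z) = 1 - 0.89z - 1.107z^2.
Stationarity requires all roots to lie outside the unit circle, i.e. |z| > 1 for every root.
Set 1 + (-0.89) z + (-1.107) z^2 = 0, i.e. a z^2 + b z + c = 0 with a = -1.107, b = -0.89, c = 1.
Discriminant D = b^2 - 4ac = (-0.89)^2 - 4*(-1.107)*1 = 0.7921 - (-4.428) = 5.2201.
D >= 0, so the roots are real: z = (-b +/- sqrt(D)) / (2a) = (0.89 +/- 2.284754) / (-2.214).
  z_1 = (0.89 + 2.284754) / (-2.214) = -1.4339,   |z_1| = 1.4339.
  z_2 = (0.89 - 2.284754) / (-2.214) = 0.63,   |z_2| = 0.63.
Moduli of all roots: 1.4339, 0.6300.
All moduli strictly greater than 1? No.
Verdict: Not stationary.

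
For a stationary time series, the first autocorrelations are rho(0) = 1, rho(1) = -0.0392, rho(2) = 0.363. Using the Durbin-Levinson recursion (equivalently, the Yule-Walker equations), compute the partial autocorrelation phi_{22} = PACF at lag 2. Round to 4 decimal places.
\phi_{22} = 0.3620

The PACF at lag k is phi_{kk}, the last component of the solution
to the Yule-Walker system G_k phi = r_k where
  (G_k)_{ij} = rho(|i - j|), (r_k)_i = rho(i), i,j = 1..k.
Equivalently, Durbin-Levinson gives phi_{kk} iteratively:
  phi_{11} = rho(1)
  phi_{kk} = [rho(k) - sum_{j=1..k-1} phi_{k-1,j} rho(k-j)]
            / [1 - sum_{j=1..k-1} phi_{k-1,j} rho(j)],
  phi_{k,j} = phi_{k-1,j} - phi_{kk} phi_{k-1,k-j},  j = 1..k-1.
Step k = 1:
  phi_11 = rho(1) = -0.0392.
Step k = 2:
  phi_22 = [rho(2) - phi_11 rho(1)] / [1 - phi_11 rho(1)] = [0.363 - (-0.0392)(-0.0392)] / [1 - (-0.0392)(-0.0392)]
         = 0.36146336 / 0.99846336 = 0.362.
Therefore phi_{22} = 0.3620.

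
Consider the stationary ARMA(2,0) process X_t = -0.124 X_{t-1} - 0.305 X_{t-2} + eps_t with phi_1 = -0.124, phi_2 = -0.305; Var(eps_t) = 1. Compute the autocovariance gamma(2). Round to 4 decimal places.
\gamma(2) = -0.3262

Multiply the model equation by X_{t-k} and take expectations. With theta_0 = psi_0 = 1 and psi_j the MA(infinity) weights, this gives
  gamma(k) - sum_i phi_i gamma(k-i) = c_k,
  c_k = sigma^2 * sum_{j=k..q} theta_j psi_{j-k}   (c_k = 0 for k > q),
using gamma(-m) = gamma(m).
Pure AR (q = 0): c_0 = sigma^2 = 1, c_k = 0 for k >= 1.
Equations for k = 0, 1, 2 (AR order 2, c_2 = 0):
  (E0) gamma(0) = phi_1 gamma(1) + phi_2 gamma(2) + c_0
  (E1) gamma(1) = phi_1 gamma(0) + phi_2 gamma(1) + c_1
  (E2) gamma(2) = phi_1 gamma(1) + phi_2 gamma(0)
From (E1): gamma(1) = A gamma(0) + B with
  A = phi_1 / (1 - phi_2) = -0.124 / 1.305 = -0.095019,   B = c_1 / (1 - phi_2) = 0 / 1.305 = 0.
Insert (E2) into (E0): gamma(0) (1 - phi_2^2) = phi_1 (1 + phi_2) gamma(1) + c_0.
  phi_1 (1 + phi_2) = (-0.124)(0.695) = -0.08618,   1 - phi_2^2 = 0.906975.
Replace gamma(1) by A gamma(0) + B and collect gamma(0):
  gamma(0) [0.906975 - (-0.08618)(-0.095019)] = c_0 = 1
  gamma(0) * 0.898786 = 1
  gamma(0) = 1 / 0.898786 = 1.112612.
  gamma(1) = A gamma(0) = (-0.095019)(1.112612) = -0.105719.
  gamma(2) = phi_1 gamma(1) + phi_2 gamma(0) = (-0.124)(-0.105719) + (-0.305)(1.112612) = -0.326237.
Therefore gamma(2) = -0.3262 (to 4 decimal places).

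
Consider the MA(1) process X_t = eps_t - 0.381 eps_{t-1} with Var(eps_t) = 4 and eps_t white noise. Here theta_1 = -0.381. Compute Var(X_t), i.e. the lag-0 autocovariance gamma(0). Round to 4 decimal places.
\gamma(0) = 4.5806

For an MA(q) process X_t = eps_t + sum_i theta_i eps_{t-i} with
Var(eps_t) = sigma^2, the variance is
  gamma(0) = sigma^2 * (1 + sum_i theta_i^2).
  sum_i theta_i^2 = (-0.381)^2 = 0.145161.
  gamma(0) = 4 * (1 + 0.145161) = 4 * 1.145161 = 4.580644, which rounds to 4.5806.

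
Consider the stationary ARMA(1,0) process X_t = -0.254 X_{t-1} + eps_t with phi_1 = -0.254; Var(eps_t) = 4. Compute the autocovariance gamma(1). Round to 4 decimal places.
\gamma(1) = -1.0861

Multiply the model equation by X_{t-k} and take expectations. With theta_0 = psi_0 = 1 and psi_j the MA(infinity) weights, this gives
  gamma(k) - sum_i phi_i gamma(k-i) = c_k,
  c_k = sigma^2 * sum_{j=k..q} theta_j psi_{j-k}   (c_k = 0 for k > q),
using gamma(-m) = gamma(m).
Pure AR (q = 0): c_0 = sigma^2 = 4, c_k = 0 for k >= 1.
Equations for k = 0 and k = 1 (AR order 1):
  gamma(0) = phi_1 gamma(1) + c_0
  gamma(1) = phi_1 gamma(0) + c_1
Substituting the second into the first: gamma(0) (1 - phi_1^2) = c_0 + phi_1 c_1, so
  gamma(0) = c_0 / (1 - phi_1^2) = 4 / (1 - (-0.254)^2) = 4 / 0.935484 = 4.275861.
  gamma(1) = phi_1 gamma(0) = (-0.254)(4.275861) = -1.086069.
Therefore gamma(1) = -1.0861 (to 4 decimal places).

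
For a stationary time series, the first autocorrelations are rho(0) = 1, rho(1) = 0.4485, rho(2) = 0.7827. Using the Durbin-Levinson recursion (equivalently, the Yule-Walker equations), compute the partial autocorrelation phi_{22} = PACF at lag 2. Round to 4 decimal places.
\phi_{22} = 0.7280

The PACF at lag k is phi_{kk}, the last component of the solution
to the Yule-Walker system G_k phi = r_k where
  (G_k)_{ij} = rho(|i - j|), (r_k)_i = rho(i), i,j = 1..k.
Equivalently, Durbin-Levinson gives phi_{kk} iteratively:
  phi_{11} = rho(1)
  phi_{kk} = [rho(k) - sum_{j=1..k-1} phi_{k-1,j} rho(k-j)]
            / [1 - sum_{j=1..k-1} phi_{k-1,j} rho(j)],
  phi_{k,j} = phi_{k-1,j} - phi_{kk} phi_{k-1,k-j},  j = 1..k-1.
Step k = 1:
  phi_11 = rho(1) = 0.4485.
Step k = 2:
  phi_22 = [rho(2) - phi_11 rho(1)] / [1 - phi_11 rho(1)] = [0.7827 - (0.4485)(0.4485)] / [1 - (0.4485)(0.4485)]
         = 0.58154775 / 0.79884775 = 0.728.
Therefore phi_{22} = 0.7280.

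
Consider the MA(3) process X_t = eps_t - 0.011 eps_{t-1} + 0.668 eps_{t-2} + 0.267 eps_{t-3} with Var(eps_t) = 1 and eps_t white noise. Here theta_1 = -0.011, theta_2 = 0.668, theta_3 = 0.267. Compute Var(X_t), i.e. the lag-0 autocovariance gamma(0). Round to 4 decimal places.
\gamma(0) = 1.5176

For an MA(q) process X_t = eps_t + sum_i theta_i eps_{t-i} with
Var(eps_t) = sigma^2, the variance is
  gamma(0) = sigma^2 * (1 + sum_i theta_i^2).
  sum_i theta_i^2 = (-0.011)^2 + (0.668)^2 + (0.267)^2 = 0.000121 + 0.446224 + 0.071289 = 0.517634.
  gamma(0) = 1 * (1 + 0.517634) = 1 * 1.517634 = 1.517634, which rounds to 1.5176.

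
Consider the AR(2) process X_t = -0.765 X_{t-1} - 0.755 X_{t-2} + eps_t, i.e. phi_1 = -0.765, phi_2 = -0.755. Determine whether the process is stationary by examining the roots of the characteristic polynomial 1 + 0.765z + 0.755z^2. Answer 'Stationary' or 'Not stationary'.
\text{Stationary}

The AR(p) characteristic polynomial is P(z) = 1 + 0.765z + 0.755z^2.
Stationarity requires all roots to lie outside the unit circle, i.e. |z| > 1 for every root.
Set 1 + (0.765) z + (0.755) z^2 = 0, i.e. a z^2 + b z + c = 0 with a = 0.755, b = 0.765, c = 1.
Discriminant D = b^2 - 4ac = (0.765)^2 - 4*(0.755)*1 = 0.585225 - (3.02) = -2.434775.
D < 0, so the roots are the complex-conjugate pair z = (-b +/- i sqrt(-D)) / (2a) = -0.5066 +/- 1.0334i.
For a conjugate pair |z|^2 = z * conj(z) = (product of roots) = c/a = 1/(0.755) = 1.324503, so |z| = sqrt(1.324503) = 1.1509 for both roots.
Moduli of all roots: 1.1509, 1.1509.
All moduli strictly greater than 1? Yes.
Verdict: Stationary.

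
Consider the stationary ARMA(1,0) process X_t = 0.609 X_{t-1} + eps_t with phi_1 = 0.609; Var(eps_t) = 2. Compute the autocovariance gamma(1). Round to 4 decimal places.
\gamma(1) = 1.9360

Multiply the model equation by X_{t-k} and take expectations. With theta_0 = psi_0 = 1 and psi_j the MA(infinity) weights, this gives
  gamma(k) - sum_i phi_i gamma(k-i) = c_k,
  c_k = sigma^2 * sum_{j=k..q} theta_j psi_{j-k}   (c_k = 0 for k > q),
using gamma(-m) = gamma(m).
Pure AR (q = 0): c_0 = sigma^2 = 2, c_k = 0 for k >= 1.
Equations for k = 0 and k = 1 (AR order 1):
  gamma(0) = phi_1 gamma(1) + c_0
  gamma(1) = phi_1 gamma(0) + c_1
Substituting the second into the first: gamma(0) (1 - phi_1^2) = c_0 + phi_1 c_1, so
  gamma(0) = c_0 / (1 - phi_1^2) = 2 / (1 - (0.609)^2) = 2 / 0.629119 = 3.179049.
  gamma(1) = phi_1 gamma(0) = (0.609)(3.179049) = 1.936041.
Therefore gamma(1) = 1.9360 (to 4 decimal places).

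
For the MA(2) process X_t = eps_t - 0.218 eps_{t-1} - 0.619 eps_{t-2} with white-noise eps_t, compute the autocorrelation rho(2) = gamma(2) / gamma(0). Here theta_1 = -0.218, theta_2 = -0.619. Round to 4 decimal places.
\rho(2) = -0.4327

For an MA(q) process with theta_0 = 1, the autocovariance is
  gamma(k) = sigma^2 * sum_{i=0..q-k} theta_i * theta_{i+k},
and rho(k) = gamma(k) / gamma(0). Sigma^2 cancels.
  numerator   = (1)*(-0.619) = -0.619.
  denominator = (1)^2 + (-0.218)^2 + (-0.619)^2 = 1.430685.
  rho(2) = -0.619 / 1.430685 = -0.4327.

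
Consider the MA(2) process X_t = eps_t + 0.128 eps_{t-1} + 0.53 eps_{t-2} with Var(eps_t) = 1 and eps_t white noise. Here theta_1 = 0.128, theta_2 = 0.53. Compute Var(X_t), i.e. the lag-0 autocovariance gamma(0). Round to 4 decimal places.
\gamma(0) = 1.2973

For an MA(q) process X_t = eps_t + sum_i theta_i eps_{t-i} with
Var(eps_t) = sigma^2, the variance is
  gamma(0) = sigma^2 * (1 + sum_i theta_i^2).
  sum_i theta_i^2 = (0.128)^2 + (0.53)^2 = 0.016384 + 0.2809 = 0.297284.
  gamma(0) = 1 * (1 + 0.297284) = 1 * 1.297284 = 1.297284, which rounds to 1.2973.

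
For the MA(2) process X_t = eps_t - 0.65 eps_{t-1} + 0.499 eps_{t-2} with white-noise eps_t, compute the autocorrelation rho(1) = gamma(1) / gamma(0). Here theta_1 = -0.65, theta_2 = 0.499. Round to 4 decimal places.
\rho(1) = -0.5829

For an MA(q) process with theta_0 = 1, the autocovariance is
  gamma(k) = sigma^2 * sum_{i=0..q-k} theta_i * theta_{i+k},
and rho(k) = gamma(k) / gamma(0). Sigma^2 cancels.
  numerator   = (1)*(-0.65) + (-0.65)*(0.499) = -0.97435.
  denominator = (1)^2 + (-0.65)^2 + (0.499)^2 = 1.671501.
  rho(1) = -0.97435 / 1.671501 = -0.5829.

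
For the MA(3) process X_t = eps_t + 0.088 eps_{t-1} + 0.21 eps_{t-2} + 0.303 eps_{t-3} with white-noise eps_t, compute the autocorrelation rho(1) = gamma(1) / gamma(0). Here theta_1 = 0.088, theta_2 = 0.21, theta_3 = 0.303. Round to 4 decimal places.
\rho(1) = 0.1487

For an MA(q) process with theta_0 = 1, the autocovariance is
  gamma(k) = sigma^2 * sum_{i=0..q-k} theta_i * theta_{i+k},
and rho(k) = gamma(k) / gamma(0). Sigma^2 cancels.
  numerator   = (1)*(0.088) + (0.088)*(0.21) + (0.21)*(0.303) = 0.17011.
  denominator = (1)^2 + (0.088)^2 + (0.21)^2 + (0.303)^2 = 1.143653.
  rho(1) = 0.17011 / 1.143653 = 0.1487.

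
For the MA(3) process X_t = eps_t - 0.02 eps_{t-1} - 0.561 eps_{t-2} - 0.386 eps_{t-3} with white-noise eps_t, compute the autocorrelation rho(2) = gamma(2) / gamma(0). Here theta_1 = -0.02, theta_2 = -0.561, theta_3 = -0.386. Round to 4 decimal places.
\rho(2) = -0.3779

For an MA(q) process with theta_0 = 1, the autocovariance is
  gamma(k) = sigma^2 * sum_{i=0..q-k} theta_i * theta_{i+k},
and rho(k) = gamma(k) / gamma(0). Sigma^2 cancels.
  numerator   = (1)*(-0.561) + (-0.02)*(-0.386) = -0.55328.
  denominator = (1)^2 + (-0.02)^2 + (-0.561)^2 + (-0.386)^2 = 1.464117.
  rho(2) = -0.55328 / 1.464117 = -0.3779.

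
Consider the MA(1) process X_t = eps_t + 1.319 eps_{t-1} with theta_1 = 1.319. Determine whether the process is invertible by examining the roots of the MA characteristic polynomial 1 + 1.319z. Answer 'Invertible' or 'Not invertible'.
\text{Not invertible}

The MA(q) characteristic polynomial is P(z) = 1 + 1.319z.
Invertibility requires all roots to lie outside the unit circle, i.e. |z| > 1 for every root.
This is linear in z: 1 + (1.319) z = 0  =>  z = -1/(1.319) = -0.75815,  |z| = 0.75815.
Moduli of all roots: 0.7582.
All moduli strictly greater than 1? No.
Verdict: Not invertible.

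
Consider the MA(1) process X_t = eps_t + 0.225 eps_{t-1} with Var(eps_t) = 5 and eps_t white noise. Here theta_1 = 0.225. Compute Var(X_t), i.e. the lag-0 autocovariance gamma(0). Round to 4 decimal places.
\gamma(0) = 5.2531

For an MA(q) process X_t = eps_t + sum_i theta_i eps_{t-i} with
Var(eps_t) = sigma^2, the variance is
  gamma(0) = sigma^2 * (1 + sum_i theta_i^2).
  sum_i theta_i^2 = (0.225)^2 = 0.050625.
  gamma(0) = 5 * (1 + 0.050625) = 5 * 1.050625 = 5.253125, which rounds to 5.2531.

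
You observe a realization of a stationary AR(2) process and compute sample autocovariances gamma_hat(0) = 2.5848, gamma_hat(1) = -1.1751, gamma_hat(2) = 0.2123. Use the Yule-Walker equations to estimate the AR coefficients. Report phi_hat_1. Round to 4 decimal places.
\hat\phi_{1} = -0.5260

The Yule-Walker equations for an AR(p) process read, in matrix form,
  Gamma_p phi = r_p,   with   (Gamma_p)_{ij} = gamma(|i - j|),
                       (r_p)_i = gamma(i),   i,j = 1..p.
Substitute the sample gammas (Toeplitz matrix and right-hand side of size 2):
  Gamma_p = [[2.5848, -1.1751], [-1.1751, 2.5848]]
  r_p     = [-1.1751, 0.2123]
Written out:
  2.5848 phi_1 - 1.1751 phi_2 = -1.1751
  -1.1751 phi_1 + 2.5848 phi_2 = 0.2123
Solve by Cramer's rule:
  det = gamma(0)^2 - gamma(1)^2 = (2.5848)^2 - (-1.1751)^2 = 6.68119104 - 1.38086001 = 5.30033103
  phi_hat_1 = [gamma(1) gamma(0) - gamma(1) gamma(2)] / det = [(-1.1751)(2.5848) - (-1.1751)(0.2123)] / 5.30033103 = -2.78792475 / 5.30033103 = -0.526
  phi_hat_2 = [gamma(0) gamma(2) - gamma(1)^2] / det = [(2.5848)(0.2123) - (-1.1751)^2] / 5.30033103 = -0.83210697 / 5.30033103 = -0.157
So phi_hat = [-0.5260, -0.1570].
Therefore phi_hat_1 = -0.5260.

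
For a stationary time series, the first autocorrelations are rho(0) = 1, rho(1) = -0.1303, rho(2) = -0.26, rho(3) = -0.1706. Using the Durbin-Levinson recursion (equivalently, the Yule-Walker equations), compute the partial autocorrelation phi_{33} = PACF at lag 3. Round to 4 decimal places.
\phi_{33} = -0.2771

The PACF at lag k is phi_{kk}, the last component of the solution
to the Yule-Walker system G_k phi = r_k where
  (G_k)_{ij} = rho(|i - j|), (r_k)_i = rho(i), i,j = 1..k.
Equivalently, Durbin-Levinson gives phi_{kk} iteratively:
  phi_{11} = rho(1)
  phi_{kk} = [rho(k) - sum_{j=1..k-1} phi_{k-1,j} rho(k-j)]
            / [1 - sum_{j=1..k-1} phi_{k-1,j} rho(j)],
  phi_{k,j} = phi_{k-1,j} - phi_{kk} phi_{k-1,k-j},  j = 1..k-1.
Step k = 1:
  phi_11 = rho(1) = -0.1303.
Step k = 2:
  phi_22 = [rho(2) - phi_11 rho(1)] / [1 - phi_11 rho(1)] = [-0.26 - (-0.1303)(-0.1303)] / [1 - (-0.1303)(-0.1303)]
         = -0.27697809 / 0.98302191 = -0.281762.
  Update: phi_21 = phi_11 - phi_22 phi_11 = -0.1303 - (-0.281762)(-0.1303) = -0.167014.
Step k = 3:
  phi_33 = [rho(3) - phi_21 rho(2) - phi_22 rho(1)] / [1 - phi_21 rho(1) - phi_22 rho(2)]
    numerator   = -0.1706 - (-0.167014)(-0.26) - (-0.281762)(-0.1303) = -0.2507371
    denominator = 1 - (-0.167014)(-0.1303) - (-0.281762)(-0.26) = 0.90498005
  phi_33 = -0.2507371 / 0.90498005 = -0.2771.
Therefore phi_{33} = -0.2771.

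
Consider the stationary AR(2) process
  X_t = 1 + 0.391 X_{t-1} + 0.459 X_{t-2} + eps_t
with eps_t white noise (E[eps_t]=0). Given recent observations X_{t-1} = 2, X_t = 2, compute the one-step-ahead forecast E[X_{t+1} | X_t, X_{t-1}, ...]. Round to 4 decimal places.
E[X_{t+1} \mid \mathcal F_t] = 2.7000

For an AR(p) model X_t = c + sum_i phi_i X_{t-i} + eps_t, the
one-step-ahead conditional mean is
  E[X_{t+1} | X_t, ...] = c + sum_i phi_i X_{t+1-i}.
Substitute known values:
  E[X_{t+1} | ...] = 1 + (0.391) * (2) + (0.459) * (2)
                   = 2.7000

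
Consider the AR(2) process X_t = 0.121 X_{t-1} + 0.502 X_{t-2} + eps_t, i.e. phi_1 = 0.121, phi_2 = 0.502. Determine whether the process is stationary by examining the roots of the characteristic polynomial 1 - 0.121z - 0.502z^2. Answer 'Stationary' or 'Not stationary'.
\text{Stationary}

The AR(p) characteristic polynomial is P(z) = 1 - 0.121z - 0.502z^2.
Stationarity requires all roots to lie outside the unit circle, i.e. |z| > 1 for every root.
Set 1 + (-0.121) z + (-0.502) z^2 = 0, i.e. a z^2 + b z + c = 0 with a = -0.502, b = -0.121, c = 1.
Discriminant D = b^2 - 4ac = (-0.121)^2 - 4*(-0.502)*1 = 0.014641 - (-2.008) = 2.022641.
D >= 0, so the roots are real: z = (-b +/- sqrt(D)) / (2a) = (0.121 +/- 1.422196) / (-1.004).
  z_1 = (0.121 + 1.422196) / (-1.004) = -1.537,   |z_1| = 1.537.
  z_2 = (0.121 - 1.422196) / (-1.004) = 1.296,   |z_2| = 1.296.
Moduli of all roots: 1.5370, 1.2960.
All moduli strictly greater than 1? Yes.
Verdict: Stationary.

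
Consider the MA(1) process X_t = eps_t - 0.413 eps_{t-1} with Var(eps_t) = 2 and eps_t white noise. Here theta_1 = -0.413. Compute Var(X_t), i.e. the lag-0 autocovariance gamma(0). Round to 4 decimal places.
\gamma(0) = 2.3411

For an MA(q) process X_t = eps_t + sum_i theta_i eps_{t-i} with
Var(eps_t) = sigma^2, the variance is
  gamma(0) = sigma^2 * (1 + sum_i theta_i^2).
  sum_i theta_i^2 = (-0.413)^2 = 0.170569.
  gamma(0) = 2 * (1 + 0.170569) = 2 * 1.170569 = 2.341138, which rounds to 2.3411.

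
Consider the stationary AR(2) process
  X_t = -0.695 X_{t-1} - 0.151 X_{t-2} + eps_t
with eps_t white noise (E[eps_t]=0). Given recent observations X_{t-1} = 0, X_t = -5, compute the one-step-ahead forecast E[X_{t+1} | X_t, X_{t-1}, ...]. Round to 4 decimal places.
E[X_{t+1} \mid \mathcal F_t] = 3.4750

For an AR(p) model X_t = c + sum_i phi_i X_{t-i} + eps_t, the
one-step-ahead conditional mean is
  E[X_{t+1} | X_t, ...] = c + sum_i phi_i X_{t+1-i}.
Substitute known values:
  E[X_{t+1} | ...] = (-0.695) * (-5) + (-0.151) * (0)
                   = 3.4750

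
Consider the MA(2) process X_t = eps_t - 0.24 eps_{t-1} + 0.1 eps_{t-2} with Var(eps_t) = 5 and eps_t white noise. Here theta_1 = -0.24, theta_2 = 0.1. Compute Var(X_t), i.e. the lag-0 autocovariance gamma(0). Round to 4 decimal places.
\gamma(0) = 5.3380

For an MA(q) process X_t = eps_t + sum_i theta_i eps_{t-i} with
Var(eps_t) = sigma^2, the variance is
  gamma(0) = sigma^2 * (1 + sum_i theta_i^2).
  sum_i theta_i^2 = (-0.24)^2 + (0.1)^2 = 0.0576 + 0.01 = 0.0676.
  gamma(0) = 5 * (1 + 0.0676) = 5 * 1.0676 = 5.338, which rounds to 5.3380.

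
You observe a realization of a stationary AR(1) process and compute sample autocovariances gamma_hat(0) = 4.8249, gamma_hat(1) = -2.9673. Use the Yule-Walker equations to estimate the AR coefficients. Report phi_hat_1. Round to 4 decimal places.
\hat\phi_{1} = -0.6150

The Yule-Walker equations for an AR(p) process read, in matrix form,
  Gamma_p phi = r_p,   with   (Gamma_p)_{ij} = gamma(|i - j|),
                       (r_p)_i = gamma(i),   i,j = 1..p.
Substitute the sample gammas (Toeplitz matrix and right-hand side of size 1):
  Gamma_p = [[4.8249]]
  r_p     = [-2.9673]
With p = 1 this is the single equation gamma(0) phi_1 = gamma(1):
  phi_hat_1 = gamma(1) / gamma(0) = -2.9673 / 4.8249 = -0.6150.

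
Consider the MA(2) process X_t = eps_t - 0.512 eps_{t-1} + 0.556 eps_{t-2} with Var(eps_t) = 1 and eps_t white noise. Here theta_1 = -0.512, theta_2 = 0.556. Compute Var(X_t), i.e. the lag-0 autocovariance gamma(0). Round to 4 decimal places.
\gamma(0) = 1.5713

For an MA(q) process X_t = eps_t + sum_i theta_i eps_{t-i} with
Var(eps_t) = sigma^2, the variance is
  gamma(0) = sigma^2 * (1 + sum_i theta_i^2).
  sum_i theta_i^2 = (-0.512)^2 + (0.556)^2 = 0.262144 + 0.309136 = 0.57128.
  gamma(0) = 1 * (1 + 0.57128) = 1 * 1.57128 = 1.57128, which rounds to 1.5713.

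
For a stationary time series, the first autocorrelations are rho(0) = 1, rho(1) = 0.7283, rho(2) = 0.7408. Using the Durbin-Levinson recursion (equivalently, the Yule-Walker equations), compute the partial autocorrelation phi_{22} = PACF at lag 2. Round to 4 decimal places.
\phi_{22} = 0.4480

The PACF at lag k is phi_{kk}, the last component of the solution
to the Yule-Walker system G_k phi = r_k where
  (G_k)_{ij} = rho(|i - j|), (r_k)_i = rho(i), i,j = 1..k.
Equivalently, Durbin-Levinson gives phi_{kk} iteratively:
  phi_{11} = rho(1)
  phi_{kk} = [rho(k) - sum_{j=1..k-1} phi_{k-1,j} rho(k-j)]
            / [1 - sum_{j=1..k-1} phi_{k-1,j} rho(j)],
  phi_{k,j} = phi_{k-1,j} - phi_{kk} phi_{k-1,k-j},  j = 1..k-1.
Step k = 1:
  phi_11 = rho(1) = 0.7283.
Step k = 2:
  phi_22 = [rho(2) - phi_11 rho(1)] / [1 - phi_11 rho(1)] = [0.7408 - (0.7283)(0.7283)] / [1 - (0.7283)(0.7283)]
         = 0.21037911 / 0.46957911 = 0.448.
Therefore phi_{22} = 0.4480.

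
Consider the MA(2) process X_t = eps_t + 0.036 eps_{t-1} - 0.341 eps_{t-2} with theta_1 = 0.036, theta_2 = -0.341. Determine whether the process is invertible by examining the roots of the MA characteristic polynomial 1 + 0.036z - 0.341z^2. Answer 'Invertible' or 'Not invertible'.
\text{Invertible}

The MA(q) characteristic polynomial is P(z) = 1 + 0.036z - 0.341z^2.
Invertibility requires all roots to lie outside the unit circle, i.e. |z| > 1 for every root.
Set 1 + (0.036) z + (-0.341) z^2 = 0, i.e. a z^2 + b z + c = 0 with a = -0.341, b = 0.036, c = 1.
Discriminant D = b^2 - 4ac = (0.036)^2 - 4*(-0.341)*1 = 0.001296 - (-1.364) = 1.365296.
D >= 0, so the roots are real: z = (-b +/- sqrt(D)) / (2a) = (-0.036 +/- 1.168459) / (-0.682).
  z_1 = (-0.036 + 1.168459) / (-0.682) = -1.6605,   |z_1| = 1.6605.
  z_2 = (-0.036 - 1.168459) / (-0.682) = 1.7661,   |z_2| = 1.7661.
Moduli of all roots: 1.6605, 1.7661.
All moduli strictly greater than 1? Yes.
Verdict: Invertible.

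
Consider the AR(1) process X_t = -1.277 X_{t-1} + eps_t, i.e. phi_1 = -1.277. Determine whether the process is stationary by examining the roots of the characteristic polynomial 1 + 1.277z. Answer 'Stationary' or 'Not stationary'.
\text{Not stationary}

The AR(p) characteristic polynomial is P(z) = 1 + 1.277z.
Stationarity requires all roots to lie outside the unit circle, i.e. |z| > 1 for every root.
This is linear in z: 1 + (1.277) z = 0  =>  z = -1/(1.277) = -0.783085,  |z| = 0.783085.
Moduli of all roots: 0.7831.
All moduli strictly greater than 1? No.
Verdict: Not stationary.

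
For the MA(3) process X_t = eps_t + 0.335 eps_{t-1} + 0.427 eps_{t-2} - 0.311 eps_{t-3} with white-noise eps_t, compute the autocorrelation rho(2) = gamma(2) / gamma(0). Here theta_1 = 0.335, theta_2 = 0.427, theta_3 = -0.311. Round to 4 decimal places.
\rho(2) = 0.2320

For an MA(q) process with theta_0 = 1, the autocovariance is
  gamma(k) = sigma^2 * sum_{i=0..q-k} theta_i * theta_{i+k},
and rho(k) = gamma(k) / gamma(0). Sigma^2 cancels.
  numerator   = (1)*(0.427) + (0.335)*(-0.311) = 0.322815.
  denominator = (1)^2 + (0.335)^2 + (0.427)^2 + (-0.311)^2 = 1.391275.
  rho(2) = 0.322815 / 1.391275 = 0.2320.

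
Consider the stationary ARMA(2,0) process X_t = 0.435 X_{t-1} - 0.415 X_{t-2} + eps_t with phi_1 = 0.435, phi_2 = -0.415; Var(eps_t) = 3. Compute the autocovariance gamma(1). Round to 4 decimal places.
\gamma(1) = 1.2304

Multiply the model equation by X_{t-k} and take expectations. With theta_0 = psi_0 = 1 and psi_j the MA(infinity) weights, this gives
  gamma(k) - sum_i phi_i gamma(k-i) = c_k,
  c_k = sigma^2 * sum_{j=k..q} theta_j psi_{j-k}   (c_k = 0 for k > q),
using gamma(-m) = gamma(m).
Pure AR (q = 0): c_0 = sigma^2 = 3, c_k = 0 for k >= 1.
Equations for k = 0, 1, 2 (AR order 2, c_2 = 0):
  (E0) gamma(0) = phi_1 gamma(1) + phi_2 gamma(2) + c_0
  (E1) gamma(1) = phi_1 gamma(0) + phi_2 gamma(1) + c_1
  (E2) gamma(2) = phi_1 gamma(1) + phi_2 gamma(0)
From (E1): gamma(1) = A gamma(0) + B with
  A = phi_1 / (1 - phi_2) = 0.435 / 1.415 = 0.30742,   B = c_1 / (1 - phi_2) = 0 / 1.415 = 0.
Insert (E2) into (E0): gamma(0) (1 - phi_2^2) = phi_1 (1 + phi_2) gamma(1) + c_0.
  phi_1 (1 + phi_2) = (0.435)(0.585) = 0.254475,   1 - phi_2^2 = 0.827775.
Replace gamma(1) by A gamma(0) + B and collect gamma(0):
  gamma(0) [0.827775 - (0.254475)(0.30742)] = c_0 = 3
  gamma(0) * 0.749544 = 3
  gamma(0) = 3 / 0.749544 = 4.002433.
  gamma(1) = A gamma(0) = (0.30742)(4.002433) = 1.23043.
Therefore gamma(1) = 1.2304 (to 4 decimal places).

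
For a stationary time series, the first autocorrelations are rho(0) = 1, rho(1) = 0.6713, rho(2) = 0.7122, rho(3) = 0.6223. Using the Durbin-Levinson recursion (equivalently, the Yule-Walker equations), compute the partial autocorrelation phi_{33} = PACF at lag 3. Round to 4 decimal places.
\phi_{33} = 0.1229

The PACF at lag k is phi_{kk}, the last component of the solution
to the Yule-Walker system G_k phi = r_k where
  (G_k)_{ij} = rho(|i - j|), (r_k)_i = rho(i), i,j = 1..k.
Equivalently, Durbin-Levinson gives phi_{kk} iteratively:
  phi_{11} = rho(1)
  phi_{kk} = [rho(k) - sum_{j=1..k-1} phi_{k-1,j} rho(k-j)]
            / [1 - sum_{j=1..k-1} phi_{k-1,j} rho(j)],
  phi_{k,j} = phi_{k-1,j} - phi_{kk} phi_{k-1,k-j},  j = 1..k-1.
Step k = 1:
  phi_11 = rho(1) = 0.6713.
Step k = 2:
  phi_22 = [rho(2) - phi_11 rho(1)] / [1 - phi_11 rho(1)] = [0.7122 - (0.6713)(0.6713)] / [1 - (0.6713)(0.6713)]
         = 0.26155631 / 0.54935631 = 0.476114.
  Update: phi_21 = phi_11 - phi_22 phi_11 = 0.6713 - (0.476114)(0.6713) = 0.351685.
Step k = 3:
  phi_33 = [rho(3) - phi_21 rho(2) - phi_22 rho(1)] / [1 - phi_21 rho(1) - phi_22 rho(2)]
    numerator   = 0.6223 - (0.351685)(0.7122) - (0.476114)(0.6713) = 0.05221482
    denominator = 1 - (0.351685)(0.6713) - (0.476114)(0.7122) = 0.42482565
  phi_33 = 0.05221482 / 0.42482565 = 0.1229.
Therefore phi_{33} = 0.1229.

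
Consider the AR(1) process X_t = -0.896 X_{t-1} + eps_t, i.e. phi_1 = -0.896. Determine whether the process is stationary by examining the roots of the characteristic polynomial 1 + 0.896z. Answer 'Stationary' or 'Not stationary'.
\text{Stationary}

The AR(p) characteristic polynomial is P(z) = 1 + 0.896z.
Stationarity requires all roots to lie outside the unit circle, i.e. |z| > 1 for every root.
This is linear in z: 1 + (0.896) z = 0  =>  z = -1/(0.896) = -1.116071,  |z| = 1.116071.
Moduli of all roots: 1.1161.
All moduli strictly greater than 1? Yes.
Verdict: Stationary.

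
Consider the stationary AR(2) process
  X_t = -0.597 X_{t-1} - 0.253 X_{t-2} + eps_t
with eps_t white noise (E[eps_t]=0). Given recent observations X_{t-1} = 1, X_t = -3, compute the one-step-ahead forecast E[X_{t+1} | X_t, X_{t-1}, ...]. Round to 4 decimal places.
E[X_{t+1} \mid \mathcal F_t] = 1.5380

For an AR(p) model X_t = c + sum_i phi_i X_{t-i} + eps_t, the
one-step-ahead conditional mean is
  E[X_{t+1} | X_t, ...] = c + sum_i phi_i X_{t+1-i}.
Substitute known values:
  E[X_{t+1} | ...] = (-0.597) * (-3) + (-0.253) * (1)
                   = 1.5380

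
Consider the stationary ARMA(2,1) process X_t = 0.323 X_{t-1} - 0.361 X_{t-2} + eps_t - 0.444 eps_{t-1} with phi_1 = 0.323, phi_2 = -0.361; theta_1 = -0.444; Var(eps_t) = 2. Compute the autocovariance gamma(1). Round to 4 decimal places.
\gamma(1) = -0.0820

Multiply the model equation by X_{t-k} and take expectations. With theta_0 = psi_0 = 1 and psi_j the MA(infinity) weights, this gives
  gamma(k) - sum_i phi_i gamma(k-i) = c_k,
  c_k = sigma^2 * sum_{j=k..q} theta_j psi_{j-k}   (c_k = 0 for k > q),
using gamma(-m) = gamma(m).
psi-weights needed (psi_j = theta_j + sum_i phi_i psi_{j-i}):
  psi_1 = theta_1 + phi_1 = -0.444 + (0.323) = -0.121
Right-hand sides:
  c_0 = sigma^2 (1 + theta_1 psi_1) = 2 * (1 + (-0.444)(-0.121)) = 2 * 1.053724 = 2.107448
  c_1 = sigma^2 theta_1 = 2 * (-0.444) = -0.888
  c_2 = 0
Equations for k = 0, 1, 2 (AR order 2, c_2 = 0):
  (E0) gamma(0) = phi_1 gamma(1) + phi_2 gamma(2) + c_0
  (E1) gamma(1) = phi_1 gamma(0) + phi_2 gamma(1) + c_1
  (E2) gamma(2) = phi_1 gamma(1) + phi_2 gamma(0)
From (E1): gamma(1) = A gamma(0) + B with
  A = phi_1 / (1 - phi_2) = 0.323 / 1.361 = 0.237325,   B = c_1 / (1 - phi_2) = -0.888 / 1.361 = -0.652461.
Insert (E2) into (E0): gamma(0) (1 - phi_2^2) = phi_1 (1 + phi_2) gamma(1) + c_0.
  phi_1 (1 + phi_2) = (0.323)(0.639) = 0.206397,   1 - phi_2^2 = 0.869679.
Replace gamma(1) by A gamma(0) + B and collect gamma(0):
  gamma(0) [0.869679 - (0.206397)(0.237325)] = (0.206397)(-0.652461) + 2.107448
  gamma(0) * 0.820696 = 1.972782
  gamma(0) = 1.972782 / 0.820696 = 2.403792.
  gamma(1) = A gamma(0) + B = (0.237325)(2.403792) + (-0.652461) = -0.08198.
Therefore gamma(1) = -0.0820 (to 4 decimal places).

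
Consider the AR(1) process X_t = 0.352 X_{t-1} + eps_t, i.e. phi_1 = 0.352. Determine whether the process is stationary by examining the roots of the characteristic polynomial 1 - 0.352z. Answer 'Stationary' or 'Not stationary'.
\text{Stationary}

The AR(p) characteristic polynomial is P(z) = 1 - 0.352z.
Stationarity requires all roots to lie outside the unit circle, i.e. |z| > 1 for every root.
This is linear in z: 1 + (-0.352) z = 0  =>  z = -1/(-0.352) = 2.840909,  |z| = 2.840909.
Moduli of all roots: 2.8409.
All moduli strictly greater than 1? Yes.
Verdict: Stationary.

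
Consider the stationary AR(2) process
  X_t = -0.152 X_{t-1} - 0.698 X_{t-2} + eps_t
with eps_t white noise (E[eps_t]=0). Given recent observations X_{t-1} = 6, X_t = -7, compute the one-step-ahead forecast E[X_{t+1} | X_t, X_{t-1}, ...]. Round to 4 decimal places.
E[X_{t+1} \mid \mathcal F_t] = -3.1240

For an AR(p) model X_t = c + sum_i phi_i X_{t-i} + eps_t, the
one-step-ahead conditional mean is
  E[X_{t+1} | X_t, ...] = c + sum_i phi_i X_{t+1-i}.
Substitute known values:
  E[X_{t+1} | ...] = (-0.152) * (-7) + (-0.698) * (6)
                   = -3.1240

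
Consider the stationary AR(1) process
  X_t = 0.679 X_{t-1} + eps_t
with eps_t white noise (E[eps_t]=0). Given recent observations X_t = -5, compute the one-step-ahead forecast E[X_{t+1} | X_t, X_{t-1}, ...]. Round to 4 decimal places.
E[X_{t+1} \mid \mathcal F_t] = -3.3950

For an AR(p) model X_t = c + sum_i phi_i X_{t-i} + eps_t, the
one-step-ahead conditional mean is
  E[X_{t+1} | X_t, ...] = c + sum_i phi_i X_{t+1-i}.
Substitute known values:
  E[X_{t+1} | ...] = (0.679) * (-5)
                   = -3.3950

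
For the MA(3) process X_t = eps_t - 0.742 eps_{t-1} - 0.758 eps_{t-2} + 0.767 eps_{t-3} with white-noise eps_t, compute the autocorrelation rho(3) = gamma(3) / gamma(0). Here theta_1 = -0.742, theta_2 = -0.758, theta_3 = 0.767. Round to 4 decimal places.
\rho(3) = 0.2827

For an MA(q) process with theta_0 = 1, the autocovariance is
  gamma(k) = sigma^2 * sum_{i=0..q-k} theta_i * theta_{i+k},
and rho(k) = gamma(k) / gamma(0). Sigma^2 cancels.
  numerator   = (1)*(0.767) = 0.767.
  denominator = (1)^2 + (-0.742)^2 + (-0.758)^2 + (0.767)^2 = 2.713417.
  rho(3) = 0.767 / 2.713417 = 0.2827.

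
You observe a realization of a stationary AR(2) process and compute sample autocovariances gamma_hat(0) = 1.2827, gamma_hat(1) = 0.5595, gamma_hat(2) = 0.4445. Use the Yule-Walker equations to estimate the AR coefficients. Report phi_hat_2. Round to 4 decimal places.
\hat\phi_{2} = 0.1930

The Yule-Walker equations for an AR(p) process read, in matrix form,
  Gamma_p phi = r_p,   with   (Gamma_p)_{ij} = gamma(|i - j|),
                       (r_p)_i = gamma(i),   i,j = 1..p.
Substitute the sample gammas (Toeplitz matrix and right-hand side of size 2):
  Gamma_p = [[1.2827, 0.5595], [0.5595, 1.2827]]
  r_p     = [0.5595, 0.4445]
Written out:
  1.2827 phi_1 + 0.5595 phi_2 = 0.5595
  0.5595 phi_1 + 1.2827 phi_2 = 0.4445
Solve by Cramer's rule:
  det = gamma(0)^2 - gamma(1)^2 = (1.2827)^2 - (0.5595)^2 = 1.64531929 - 0.31304025 = 1.33227904
  phi_hat_1 = [gamma(1) gamma(0) - gamma(1) gamma(2)] / det = [(0.5595)(1.2827) - (0.5595)(0.4445)] / 1.33227904 = 0.4689729 / 1.33227904 = 0.352
  phi_hat_2 = [gamma(0) gamma(2) - gamma(1)^2] / det = [(1.2827)(0.4445) - (0.5595)^2] / 1.33227904 = 0.2571199 / 1.33227904 = 0.193
So phi_hat = [0.3520, 0.1930].
Therefore phi_hat_2 = 0.1930.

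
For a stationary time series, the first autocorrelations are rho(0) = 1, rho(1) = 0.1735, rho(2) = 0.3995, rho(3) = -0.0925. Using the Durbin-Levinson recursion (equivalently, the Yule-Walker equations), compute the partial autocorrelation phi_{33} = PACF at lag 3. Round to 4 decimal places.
\phi_{33} = -0.2430

The PACF at lag k is phi_{kk}, the last component of the solution
to the Yule-Walker system G_k phi = r_k where
  (G_k)_{ij} = rho(|i - j|), (r_k)_i = rho(i), i,j = 1..k.
Equivalently, Durbin-Levinson gives phi_{kk} iteratively:
  phi_{11} = rho(1)
  phi_{kk} = [rho(k) - sum_{j=1..k-1} phi_{k-1,j} rho(k-j)]
            / [1 - sum_{j=1..k-1} phi_{k-1,j} rho(j)],
  phi_{k,j} = phi_{k-1,j} - phi_{kk} phi_{k-1,k-j},  j = 1..k-1.
Step k = 1:
  phi_11 = rho(1) = 0.1735.
Step k = 2:
  phi_22 = [rho(2) - phi_11 rho(1)] / [1 - phi_11 rho(1)] = [0.3995 - (0.1735)(0.1735)] / [1 - (0.1735)(0.1735)]
         = 0.36939775 / 0.96989775 = 0.380863.
  Update: phi_21 = phi_11 - phi_22 phi_11 = 0.1735 - (0.380863)(0.1735) = 0.10742.
Step k = 3:
  phi_33 = [rho(3) - phi_21 rho(2) - phi_22 rho(1)] / [1 - phi_21 rho(1) - phi_22 rho(2)]
    numerator   = -0.0925 - (0.10742)(0.3995) - (0.380863)(0.1735) = -0.20149408
    denominator = 1 - (0.10742)(0.1735) - (0.380863)(0.3995) = 0.82920797
  phi_33 = -0.20149408 / 0.82920797 = -0.243.
Therefore phi_{33} = -0.2430.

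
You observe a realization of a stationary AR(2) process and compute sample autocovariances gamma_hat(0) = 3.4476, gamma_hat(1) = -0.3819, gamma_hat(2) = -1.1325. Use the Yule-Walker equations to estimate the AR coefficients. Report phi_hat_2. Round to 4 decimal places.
\hat\phi_{2} = -0.3450

The Yule-Walker equations for an AR(p) process read, in matrix form,
  Gamma_p phi = r_p,   with   (Gamma_p)_{ij} = gamma(|i - j|),
                       (r_p)_i = gamma(i),   i,j = 1..p.
Substitute the sample gammas (Toeplitz matrix and right-hand side of size 2):
  Gamma_p = [[3.4476, -0.3819], [-0.3819, 3.4476]]
  r_p     = [-0.3819, -1.1325]
Written out:
  3.4476 phi_1 - 0.3819 phi_2 = -0.3819
  -0.3819 phi_1 + 3.4476 phi_2 = -1.1325
Solve by Cramer's rule:
  det = gamma(0)^2 - gamma(1)^2 = (3.4476)^2 - (-0.3819)^2 = 11.88594576 - 0.14584761 = 11.74009815
  phi_hat_1 = [gamma(1) gamma(0) - gamma(1) gamma(2)] / det = [(-0.3819)(3.4476) - (-0.3819)(-1.1325)] / 11.74009815 = -1.74914019 / 11.74009815 = -0.149
  phi_hat_2 = [gamma(0) gamma(2) - gamma(1)^2] / det = [(3.4476)(-1.1325) - (-0.3819)^2] / 11.74009815 = -4.05025461 / 11.74009815 = -0.345
So phi_hat = [-0.1490, -0.3450].
Therefore phi_hat_2 = -0.3450.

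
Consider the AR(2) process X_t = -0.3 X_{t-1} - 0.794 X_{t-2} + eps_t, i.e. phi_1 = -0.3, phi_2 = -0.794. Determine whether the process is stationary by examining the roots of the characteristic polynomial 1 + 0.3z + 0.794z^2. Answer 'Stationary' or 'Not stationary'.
\text{Stationary}

The AR(p) characteristic polynomial is P(z) = 1 + 0.3z + 0.794z^2.
Stationarity requires all roots to lie outside the unit circle, i.e. |z| > 1 for every root.
Set 1 + (0.3) z + (0.794) z^2 = 0, i.e. a z^2 + b z + c = 0 with a = 0.794, b = 0.3, c = 1.
Discriminant D = b^2 - 4ac = (0.3)^2 - 4*(0.794)*1 = 0.09 - (3.176) = -3.086.
D < 0, so the roots are the complex-conjugate pair z = (-b +/- i sqrt(-D)) / (2a) = -0.1889 +/- 1.1062i.
For a conjugate pair |z|^2 = z * conj(z) = (product of roots) = c/a = 1/(0.794) = 1.259446, so |z| = sqrt(1.259446) = 1.1223 for both roots.
Moduli of all roots: 1.1223, 1.1223.
All moduli strictly greater than 1? Yes.
Verdict: Stationary.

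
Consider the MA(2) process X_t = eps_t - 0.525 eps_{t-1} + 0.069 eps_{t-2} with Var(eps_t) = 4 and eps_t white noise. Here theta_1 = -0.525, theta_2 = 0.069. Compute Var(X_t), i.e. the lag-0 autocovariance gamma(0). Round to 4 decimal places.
\gamma(0) = 5.1215

For an MA(q) process X_t = eps_t + sum_i theta_i eps_{t-i} with
Var(eps_t) = sigma^2, the variance is
  gamma(0) = sigma^2 * (1 + sum_i theta_i^2).
  sum_i theta_i^2 = (-0.525)^2 + (0.069)^2 = 0.275625 + 0.004761 = 0.280386.
  gamma(0) = 4 * (1 + 0.280386) = 4 * 1.280386 = 5.121544, which rounds to 5.1215.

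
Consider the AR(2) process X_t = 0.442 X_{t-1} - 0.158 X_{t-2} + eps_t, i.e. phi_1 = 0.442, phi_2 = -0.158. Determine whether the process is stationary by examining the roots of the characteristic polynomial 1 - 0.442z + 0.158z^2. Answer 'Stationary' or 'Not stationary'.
\text{Stationary}

The AR(p) characteristic polynomial is P(z) = 1 - 0.442z + 0.158z^2.
Stationarity requires all roots to lie outside the unit circle, i.e. |z| > 1 for every root.
Set 1 + (-0.442) z + (0.158) z^2 = 0, i.e. a z^2 + b z + c = 0 with a = 0.158, b = -0.442, c = 1.
Discriminant D = b^2 - 4ac = (-0.442)^2 - 4*(0.158)*1 = 0.195364 - (0.632) = -0.436636.
D < 0, so the roots are the complex-conjugate pair z = (-b +/- i sqrt(-D)) / (2a) = 1.3987 +/- 2.0911i.
For a conjugate pair |z|^2 = z * conj(z) = (product of roots) = c/a = 1/(0.158) = 6.329114, so |z| = sqrt(6.329114) = 2.5158 for both roots.
Moduli of all roots: 2.5158, 2.5158.
All moduli strictly greater than 1? Yes.
Verdict: Stationary.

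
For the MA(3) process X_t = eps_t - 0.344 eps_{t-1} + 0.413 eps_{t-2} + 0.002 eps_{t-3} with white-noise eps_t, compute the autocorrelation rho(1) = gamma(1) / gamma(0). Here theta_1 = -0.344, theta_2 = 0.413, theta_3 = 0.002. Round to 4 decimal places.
\rho(1) = -0.3765

For an MA(q) process with theta_0 = 1, the autocovariance is
  gamma(k) = sigma^2 * sum_{i=0..q-k} theta_i * theta_{i+k},
and rho(k) = gamma(k) / gamma(0). Sigma^2 cancels.
  numerator   = (1)*(-0.344) + (-0.344)*(0.413) + (0.413)*(0.002) = -0.485246.
  denominator = (1)^2 + (-0.344)^2 + (0.413)^2 + (0.002)^2 = 1.288909.
  rho(1) = -0.485246 / 1.288909 = -0.3765.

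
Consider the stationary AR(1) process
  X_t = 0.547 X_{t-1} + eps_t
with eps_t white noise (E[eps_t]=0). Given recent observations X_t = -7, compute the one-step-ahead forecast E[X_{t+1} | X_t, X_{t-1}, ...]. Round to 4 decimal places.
E[X_{t+1} \mid \mathcal F_t] = -3.8290

For an AR(p) model X_t = c + sum_i phi_i X_{t-i} + eps_t, the
one-step-ahead conditional mean is
  E[X_{t+1} | X_t, ...] = c + sum_i phi_i X_{t+1-i}.
Substitute known values:
  E[X_{t+1} | ...] = (0.547) * (-7)
                   = -3.8290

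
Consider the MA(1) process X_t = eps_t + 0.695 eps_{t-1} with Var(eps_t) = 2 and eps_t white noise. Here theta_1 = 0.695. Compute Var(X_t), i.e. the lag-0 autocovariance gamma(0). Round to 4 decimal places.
\gamma(0) = 2.9661

For an MA(q) process X_t = eps_t + sum_i theta_i eps_{t-i} with
Var(eps_t) = sigma^2, the variance is
  gamma(0) = sigma^2 * (1 + sum_i theta_i^2).
  sum_i theta_i^2 = (0.695)^2 = 0.483025.
  gamma(0) = 2 * (1 + 0.483025) = 2 * 1.483025 = 2.96605, which rounds to 2.9661.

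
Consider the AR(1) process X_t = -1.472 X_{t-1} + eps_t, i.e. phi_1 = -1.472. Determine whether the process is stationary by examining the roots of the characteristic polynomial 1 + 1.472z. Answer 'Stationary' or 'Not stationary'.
\text{Not stationary}

The AR(p) characteristic polynomial is P(z) = 1 + 1.472z.
Stationarity requires all roots to lie outside the unit circle, i.e. |z| > 1 for every root.
This is linear in z: 1 + (1.472) z = 0  =>  z = -1/(1.472) = -0.679348,  |z| = 0.679348.
Moduli of all roots: 0.6793.
All moduli strictly greater than 1? No.
Verdict: Not stationary.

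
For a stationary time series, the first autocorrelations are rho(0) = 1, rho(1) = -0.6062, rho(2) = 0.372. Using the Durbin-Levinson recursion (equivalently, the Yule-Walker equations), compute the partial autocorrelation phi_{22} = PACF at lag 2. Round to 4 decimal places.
\phi_{22} = 0.0071

The PACF at lag k is phi_{kk}, the last component of the solution
to the Yule-Walker system G_k phi = r_k where
  (G_k)_{ij} = rho(|i - j|), (r_k)_i = rho(i), i,j = 1..k.
Equivalently, Durbin-Levinson gives phi_{kk} iteratively:
  phi_{11} = rho(1)
  phi_{kk} = [rho(k) - sum_{j=1..k-1} phi_{k-1,j} rho(k-j)]
            / [1 - sum_{j=1..k-1} phi_{k-1,j} rho(j)],
  phi_{k,j} = phi_{k-1,j} - phi_{kk} phi_{k-1,k-j},  j = 1..k-1.
Step k = 1:
  phi_11 = rho(1) = -0.6062.
Step k = 2:
  phi_22 = [rho(2) - phi_11 rho(1)] / [1 - phi_11 rho(1)] = [0.372 - (-0.6062)(-0.6062)] / [1 - (-0.6062)(-0.6062)]
         = 0.00452156 / 0.63252156 = 0.0071.
Therefore phi_{22} = 0.0071.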